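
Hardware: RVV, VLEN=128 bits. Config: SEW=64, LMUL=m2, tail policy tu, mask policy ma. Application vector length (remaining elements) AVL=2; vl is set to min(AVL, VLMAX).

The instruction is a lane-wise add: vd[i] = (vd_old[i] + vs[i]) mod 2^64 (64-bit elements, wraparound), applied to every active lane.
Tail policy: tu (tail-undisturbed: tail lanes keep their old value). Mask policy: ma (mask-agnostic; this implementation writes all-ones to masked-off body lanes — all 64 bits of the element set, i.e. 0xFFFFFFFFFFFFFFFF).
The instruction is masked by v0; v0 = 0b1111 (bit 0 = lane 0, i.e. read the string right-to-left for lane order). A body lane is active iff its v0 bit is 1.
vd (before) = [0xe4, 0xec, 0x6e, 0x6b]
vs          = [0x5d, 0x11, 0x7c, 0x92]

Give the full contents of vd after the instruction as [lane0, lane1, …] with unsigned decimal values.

vd = [321, 253, 110, 107]

VLMAX = (128 × 2) / 64 = 4 lanes
vl ← min(2, 4) = 2
  i=0: add(0xe4,0x5d) → 321
  i=1: add(0xec,0x11) → 253
  i=2: tail/keep → 110
  i=3: tail/keep → 107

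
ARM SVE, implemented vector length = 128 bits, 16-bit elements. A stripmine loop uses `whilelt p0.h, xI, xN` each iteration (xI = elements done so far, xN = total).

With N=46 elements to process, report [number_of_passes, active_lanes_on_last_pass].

[iterations, last_vl] = [6, 6]

register lanes = 128/16 = 8
46 elements at 8/iter → 6 passes, remainder 6 on the last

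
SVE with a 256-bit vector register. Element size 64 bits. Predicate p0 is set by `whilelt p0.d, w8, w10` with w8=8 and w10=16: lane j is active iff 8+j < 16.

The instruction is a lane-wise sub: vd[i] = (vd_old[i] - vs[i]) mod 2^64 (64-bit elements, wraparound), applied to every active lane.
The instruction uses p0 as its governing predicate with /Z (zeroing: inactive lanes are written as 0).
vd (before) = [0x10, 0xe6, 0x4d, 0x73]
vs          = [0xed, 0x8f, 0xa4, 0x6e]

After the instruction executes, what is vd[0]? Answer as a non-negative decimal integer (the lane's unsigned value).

lane count: 256 div 64 = 4
p0[j] = (8+j < 16); true for j=0..3 → 4 lanes set
[0] sub(0x10,0xed) = 0xffffffffffffff23
[1] sub(0xe6,0x8f) = 0x57
[2] sub(0x4d,0xa4) = 0xffffffffffffffa9
[3] sub(0x73,0x6e) = 0x05

vd[0] = 18446744073709551395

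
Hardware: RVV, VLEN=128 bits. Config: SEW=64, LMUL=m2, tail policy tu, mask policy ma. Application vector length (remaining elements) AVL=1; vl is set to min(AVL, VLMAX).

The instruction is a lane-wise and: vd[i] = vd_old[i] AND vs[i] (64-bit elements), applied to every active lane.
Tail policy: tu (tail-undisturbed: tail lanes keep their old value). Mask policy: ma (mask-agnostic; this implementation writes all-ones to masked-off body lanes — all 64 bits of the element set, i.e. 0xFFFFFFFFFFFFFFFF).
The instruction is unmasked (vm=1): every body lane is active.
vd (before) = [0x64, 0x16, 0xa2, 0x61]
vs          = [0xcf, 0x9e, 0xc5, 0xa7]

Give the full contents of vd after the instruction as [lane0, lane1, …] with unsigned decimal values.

VLMAX = (128 × 2) / 64 = 4 lanes
AVL=1 ≤ VLMAX=4, so vl = 1
  i=0: and(0x64,0xcf) → 68
  i=1: tail/keep → 22
  i=2: tail/keep → 162
  i=3: tail/keep → 97

vd = [68, 22, 162, 97]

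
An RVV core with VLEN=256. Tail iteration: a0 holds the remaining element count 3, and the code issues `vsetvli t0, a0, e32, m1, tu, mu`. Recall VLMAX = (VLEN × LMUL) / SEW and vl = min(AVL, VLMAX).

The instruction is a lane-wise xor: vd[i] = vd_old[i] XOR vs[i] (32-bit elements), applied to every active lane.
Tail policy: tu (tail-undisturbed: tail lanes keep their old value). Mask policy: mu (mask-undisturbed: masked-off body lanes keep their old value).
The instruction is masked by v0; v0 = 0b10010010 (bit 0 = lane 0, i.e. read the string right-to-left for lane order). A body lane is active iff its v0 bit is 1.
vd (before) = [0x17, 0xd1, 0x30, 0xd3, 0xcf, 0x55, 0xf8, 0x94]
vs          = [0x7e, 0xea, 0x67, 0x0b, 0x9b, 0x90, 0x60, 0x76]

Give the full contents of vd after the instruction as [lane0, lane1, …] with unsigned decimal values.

lanes per group: 256·1/32 = 8
AVL=3 ≤ VLMAX=8, so vl = 3
[0] mask-off/keep = 0x17
[1] xor(0xd1,0xea) = 0x3b
[2] mask-off/keep = 0x30
[3] tail/keep = 0xd3
[4] tail/keep = 0xcf
[5] tail/keep = 0x55
[6] tail/keep = 0xf8
[7] tail/keep = 0x94

vd = [23, 59, 48, 211, 207, 85, 248, 148]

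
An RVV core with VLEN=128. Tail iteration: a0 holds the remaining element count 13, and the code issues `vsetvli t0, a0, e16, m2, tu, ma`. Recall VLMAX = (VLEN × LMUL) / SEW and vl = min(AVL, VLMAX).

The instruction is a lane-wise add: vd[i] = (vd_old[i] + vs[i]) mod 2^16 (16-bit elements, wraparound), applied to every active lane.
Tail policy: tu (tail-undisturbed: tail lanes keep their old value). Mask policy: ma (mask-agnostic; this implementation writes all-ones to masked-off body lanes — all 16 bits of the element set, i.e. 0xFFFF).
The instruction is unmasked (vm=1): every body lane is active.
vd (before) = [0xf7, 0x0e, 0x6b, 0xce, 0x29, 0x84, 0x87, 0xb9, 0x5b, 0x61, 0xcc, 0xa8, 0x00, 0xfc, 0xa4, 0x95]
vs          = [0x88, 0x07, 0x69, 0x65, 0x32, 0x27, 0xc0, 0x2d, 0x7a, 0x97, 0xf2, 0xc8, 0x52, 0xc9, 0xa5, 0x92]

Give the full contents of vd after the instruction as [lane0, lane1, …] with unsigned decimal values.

lanes per group: 128·2/16 = 16
AVL=13 ≤ VLMAX=16, so vl = 13
lane  0: add(0xf7,0x88) ⇒ 0x17f
lane  1: add(0x0e,0x07) ⇒ 0x15
lane  2: add(0x6b,0x69) ⇒ 0xd4
lane  3: add(0xce,0x65) ⇒ 0x133
lane  4: add(0x29,0x32) ⇒ 0x5b
lane  5: add(0x84,0x27) ⇒ 0xab
lane  6: add(0x87,0xc0) ⇒ 0x147
lane  7: add(0xb9,0x2d) ⇒ 0xe6
lane  8: add(0x5b,0x7a) ⇒ 0xd5
lane  9: add(0x61,0x97) ⇒ 0xf8
lane 10: add(0xcc,0xf2) ⇒ 0x1be
lane 11: add(0xa8,0xc8) ⇒ 0x170
lane 12: add(0x00,0x52) ⇒ 0x52
lane 13: tail/keep ⇒ 0xfc
lane 14: tail/keep ⇒ 0xa4
lane 15: tail/keep ⇒ 0x95

vd = [383, 21, 212, 307, 91, 171, 327, 230, 213, 248, 446, 368, 82, 252, 164, 149]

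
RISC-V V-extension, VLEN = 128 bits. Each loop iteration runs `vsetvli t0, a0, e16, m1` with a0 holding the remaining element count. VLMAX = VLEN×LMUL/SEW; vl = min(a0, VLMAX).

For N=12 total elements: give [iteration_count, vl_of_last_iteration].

[iterations, last_vl] = [2, 4]

lanes per group: 128·1/16 = 8
12 elements at 8/iter → 2 passes, remainder 4 on the last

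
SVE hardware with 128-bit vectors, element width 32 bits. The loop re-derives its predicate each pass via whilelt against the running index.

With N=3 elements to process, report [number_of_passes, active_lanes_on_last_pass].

[iterations, last_vl] = [1, 3]

register lanes = 128/32 = 4
N=3: ⌈3/4⌉ = 1 iters; last vl = 3 − 0×4 = 3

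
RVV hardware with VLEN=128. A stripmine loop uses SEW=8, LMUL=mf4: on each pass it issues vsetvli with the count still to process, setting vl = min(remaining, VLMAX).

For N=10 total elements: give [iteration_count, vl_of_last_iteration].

VLMAX = VLEN×LMUL/SEW = 128×1/4/8 = 4
iterations = ceil(10/4) = 3; final-pass vl = 2

[iterations, last_vl] = [3, 2]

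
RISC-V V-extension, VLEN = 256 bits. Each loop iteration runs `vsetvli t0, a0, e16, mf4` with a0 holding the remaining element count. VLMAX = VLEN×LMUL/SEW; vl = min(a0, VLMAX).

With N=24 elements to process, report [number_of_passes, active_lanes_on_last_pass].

VLMAX = VLEN×LMUL/SEW = 256×1/4/16 = 4
24 elements at 4/iter → 6 passes, remainder 4 on the last

[iterations, last_vl] = [6, 4]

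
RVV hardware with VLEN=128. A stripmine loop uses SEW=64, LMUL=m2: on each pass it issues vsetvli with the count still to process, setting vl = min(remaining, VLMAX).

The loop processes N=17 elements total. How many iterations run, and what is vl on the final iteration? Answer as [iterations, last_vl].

[iterations, last_vl] = [5, 1]

VLMAX = (128 × 2) / 64 = 4 lanes
iterations = ceil(17/4) = 5; final-pass vl = 1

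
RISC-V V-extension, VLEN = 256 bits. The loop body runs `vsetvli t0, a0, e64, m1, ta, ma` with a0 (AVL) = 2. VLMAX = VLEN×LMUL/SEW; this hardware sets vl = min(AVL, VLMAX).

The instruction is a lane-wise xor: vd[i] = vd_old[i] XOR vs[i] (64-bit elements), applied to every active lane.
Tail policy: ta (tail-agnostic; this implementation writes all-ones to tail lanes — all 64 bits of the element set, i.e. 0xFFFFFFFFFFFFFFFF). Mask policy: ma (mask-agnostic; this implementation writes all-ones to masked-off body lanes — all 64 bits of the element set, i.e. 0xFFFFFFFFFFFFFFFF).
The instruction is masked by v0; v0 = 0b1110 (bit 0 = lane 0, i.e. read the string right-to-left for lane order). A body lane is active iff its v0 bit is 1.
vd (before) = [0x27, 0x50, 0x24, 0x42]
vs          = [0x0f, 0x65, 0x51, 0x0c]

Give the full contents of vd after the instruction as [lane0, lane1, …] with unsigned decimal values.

VLMAX = (256 × 1) / 64 = 4 lanes
vl ← min(2, 4) = 2
lane  0: mask-off/ones ⇒ 0xffffffffffffffff
lane  1: xor(0x50,0x65) ⇒ 0x35
lane  2: tail/ones ⇒ 0xffffffffffffffff
lane  3: tail/ones ⇒ 0xffffffffffffffff

vd = [18446744073709551615, 53, 18446744073709551615, 18446744073709551615]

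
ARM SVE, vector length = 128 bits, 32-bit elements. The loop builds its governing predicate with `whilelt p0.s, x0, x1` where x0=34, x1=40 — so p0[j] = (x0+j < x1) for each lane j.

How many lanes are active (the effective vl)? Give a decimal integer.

vl = 4

128-bit reg / 32-bit elem → 4 lanes
p0[j] = (34+j < 40); true for j=0..3 → 4 lanes set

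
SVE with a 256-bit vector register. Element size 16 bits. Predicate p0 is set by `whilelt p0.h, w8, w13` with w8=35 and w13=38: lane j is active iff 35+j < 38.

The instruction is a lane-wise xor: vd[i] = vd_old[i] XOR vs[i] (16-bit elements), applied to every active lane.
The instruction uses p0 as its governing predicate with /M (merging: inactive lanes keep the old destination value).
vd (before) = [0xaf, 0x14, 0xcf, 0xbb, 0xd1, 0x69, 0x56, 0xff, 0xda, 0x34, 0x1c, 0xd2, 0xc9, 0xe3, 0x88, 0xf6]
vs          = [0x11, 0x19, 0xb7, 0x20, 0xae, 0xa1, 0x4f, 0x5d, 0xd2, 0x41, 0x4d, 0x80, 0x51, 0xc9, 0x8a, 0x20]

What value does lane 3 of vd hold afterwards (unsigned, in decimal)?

lane count: 256 div 16 = 16
active while 35+j < 38, i.e. j ∈ [0,3) capped at 16 ⇒ 3
[0] xor(0xaf,0x11) = 0xbe
[1] xor(0x14,0x19) = 0x0d
[2] xor(0xcf,0xb7) = 0x78
[3] tail/keep = 0xbb
[4] tail/keep = 0xd1
[5] tail/keep = 0x69
[6] tail/keep = 0x56
[7] tail/keep = 0xff
[8] tail/keep = 0xda
[9] tail/keep = 0x34
[10] tail/keep = 0x1c
[11] tail/keep = 0xd2
[12] tail/keep = 0xc9
[13] tail/keep = 0xe3
[14] tail/keep = 0x88
[15] tail/keep = 0xf6

vd[3] = 187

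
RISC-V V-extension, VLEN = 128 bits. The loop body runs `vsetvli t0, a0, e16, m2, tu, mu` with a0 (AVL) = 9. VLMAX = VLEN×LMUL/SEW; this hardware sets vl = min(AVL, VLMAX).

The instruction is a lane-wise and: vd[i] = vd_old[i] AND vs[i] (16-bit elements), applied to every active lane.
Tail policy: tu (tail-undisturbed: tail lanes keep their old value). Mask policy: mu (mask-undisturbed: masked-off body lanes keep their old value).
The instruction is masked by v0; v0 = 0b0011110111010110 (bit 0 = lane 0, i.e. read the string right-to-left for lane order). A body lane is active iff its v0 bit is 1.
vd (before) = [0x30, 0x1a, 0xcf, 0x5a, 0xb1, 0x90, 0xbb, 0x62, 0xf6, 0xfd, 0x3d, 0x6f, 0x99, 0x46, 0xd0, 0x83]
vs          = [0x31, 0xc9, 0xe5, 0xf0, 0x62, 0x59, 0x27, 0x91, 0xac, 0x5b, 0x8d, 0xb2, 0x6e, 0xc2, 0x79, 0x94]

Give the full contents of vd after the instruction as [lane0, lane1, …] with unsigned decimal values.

vd = [48, 8, 197, 90, 32, 144, 35, 0, 164, 253, 61, 111, 153, 70, 208, 131]

VLMAX = (128 × 2) / 16 = 16 lanes
vl ← min(9, 16) = 9
  i=0: mask-off/keep → 48
  i=1: and(0x1a,0xc9) → 8
  i=2: and(0xcf,0xe5) → 197
  i=3: mask-off/keep → 90
  i=4: and(0xb1,0x62) → 32
  i=5: mask-off/keep → 144
  i=6: and(0xbb,0x27) → 35
  i=7: and(0x62,0x91) → 0
  i=8: and(0xf6,0xac) → 164
  i=9: tail/keep → 253
  i=10: tail/keep → 61
  i=11: tail/keep → 111
  i=12: tail/keep → 153
  i=13: tail/keep → 70
  i=14: tail/keep → 208
  i=15: tail/keep → 131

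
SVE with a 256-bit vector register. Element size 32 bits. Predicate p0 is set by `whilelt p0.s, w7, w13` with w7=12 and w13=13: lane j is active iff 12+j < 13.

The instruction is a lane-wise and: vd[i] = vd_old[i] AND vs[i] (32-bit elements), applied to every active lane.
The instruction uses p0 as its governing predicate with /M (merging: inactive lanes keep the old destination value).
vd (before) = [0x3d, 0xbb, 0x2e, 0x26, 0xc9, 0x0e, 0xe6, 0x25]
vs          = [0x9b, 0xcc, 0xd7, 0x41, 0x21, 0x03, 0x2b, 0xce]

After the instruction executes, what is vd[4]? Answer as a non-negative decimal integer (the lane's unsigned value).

vd[4] = 201

256-bit reg / 32-bit elem → 8 lanes
active while 12+j < 13, i.e. j ∈ [0,1) capped at 8 ⇒ 1
vd[0] and(0x3d,0x9b) -> 0x19
vd[1] tail/keep -> 0xbb
vd[2] tail/keep -> 0x2e
vd[3] tail/keep -> 0x26
vd[4] tail/keep -> 0xc9
vd[5] tail/keep -> 0x0e
vd[6] tail/keep -> 0xe6
vd[7] tail/keep -> 0x25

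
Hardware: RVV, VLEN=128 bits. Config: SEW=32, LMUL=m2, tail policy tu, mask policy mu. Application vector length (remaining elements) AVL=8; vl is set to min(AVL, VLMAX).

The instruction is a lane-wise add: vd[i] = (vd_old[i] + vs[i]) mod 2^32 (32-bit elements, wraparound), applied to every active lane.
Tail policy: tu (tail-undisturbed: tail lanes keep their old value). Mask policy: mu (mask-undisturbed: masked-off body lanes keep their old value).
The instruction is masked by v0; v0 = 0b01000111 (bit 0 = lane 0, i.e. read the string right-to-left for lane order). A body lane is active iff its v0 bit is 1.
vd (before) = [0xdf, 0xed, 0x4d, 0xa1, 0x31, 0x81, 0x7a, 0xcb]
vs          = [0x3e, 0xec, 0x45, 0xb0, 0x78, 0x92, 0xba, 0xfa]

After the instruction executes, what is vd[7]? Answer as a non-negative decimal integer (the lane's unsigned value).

vd[7] = 203

lanes per group: 128·2/32 = 8
vl = min(AVL, VLMAX) = min(8, 8) = 8
vd[0] add(0xdf,0x3e) -> 0x11d
vd[1] add(0xed,0xec) -> 0x1d9
vd[2] add(0x4d,0x45) -> 0x92
vd[3] mask-off/keep -> 0xa1
vd[4] mask-off/keep -> 0x31
vd[5] mask-off/keep -> 0x81
vd[6] add(0x7a,0xba) -> 0x134
vd[7] mask-off/keep -> 0xcb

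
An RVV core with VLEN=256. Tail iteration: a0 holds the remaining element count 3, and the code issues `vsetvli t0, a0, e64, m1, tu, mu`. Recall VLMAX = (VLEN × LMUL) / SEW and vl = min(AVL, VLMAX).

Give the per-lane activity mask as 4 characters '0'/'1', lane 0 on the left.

predicate = 1110

lanes per group: 256·1/64 = 4
AVL=3 ≤ VLMAX=4, so vl = 3
bits (lane 0 leftmost): 1110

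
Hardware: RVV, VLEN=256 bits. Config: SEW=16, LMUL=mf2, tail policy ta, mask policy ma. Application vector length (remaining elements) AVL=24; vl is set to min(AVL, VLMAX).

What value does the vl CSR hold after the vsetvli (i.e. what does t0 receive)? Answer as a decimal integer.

vl = 8

lanes per group: 256·1/2/16 = 8
AVL=24 > VLMAX=8, so vl = 8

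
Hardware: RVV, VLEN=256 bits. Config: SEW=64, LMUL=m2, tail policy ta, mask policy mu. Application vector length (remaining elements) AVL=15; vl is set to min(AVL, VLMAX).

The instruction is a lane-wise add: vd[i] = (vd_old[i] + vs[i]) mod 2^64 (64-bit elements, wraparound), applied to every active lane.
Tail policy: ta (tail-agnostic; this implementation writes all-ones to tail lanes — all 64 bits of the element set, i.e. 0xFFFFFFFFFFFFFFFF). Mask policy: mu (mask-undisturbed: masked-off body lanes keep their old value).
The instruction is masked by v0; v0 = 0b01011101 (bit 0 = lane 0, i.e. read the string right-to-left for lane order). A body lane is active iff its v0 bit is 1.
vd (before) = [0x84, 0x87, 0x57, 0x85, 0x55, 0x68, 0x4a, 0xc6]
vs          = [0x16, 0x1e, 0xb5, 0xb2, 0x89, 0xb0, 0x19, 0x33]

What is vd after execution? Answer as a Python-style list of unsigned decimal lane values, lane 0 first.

vd = [154, 135, 268, 311, 222, 104, 99, 198]

VLMAX = VLEN×LMUL/SEW = 256×2/64 = 8
vl = min(AVL, VLMAX) = min(15, 8) = 8
vd[0] add(0x84,0x16) -> 0x9a
vd[1] mask-off/keep -> 0x87
vd[2] add(0x57,0xb5) -> 0x10c
vd[3] add(0x85,0xb2) -> 0x137
vd[4] add(0x55,0x89) -> 0xde
vd[5] mask-off/keep -> 0x68
vd[6] add(0x4a,0x19) -> 0x63
vd[7] mask-off/keep -> 0xc6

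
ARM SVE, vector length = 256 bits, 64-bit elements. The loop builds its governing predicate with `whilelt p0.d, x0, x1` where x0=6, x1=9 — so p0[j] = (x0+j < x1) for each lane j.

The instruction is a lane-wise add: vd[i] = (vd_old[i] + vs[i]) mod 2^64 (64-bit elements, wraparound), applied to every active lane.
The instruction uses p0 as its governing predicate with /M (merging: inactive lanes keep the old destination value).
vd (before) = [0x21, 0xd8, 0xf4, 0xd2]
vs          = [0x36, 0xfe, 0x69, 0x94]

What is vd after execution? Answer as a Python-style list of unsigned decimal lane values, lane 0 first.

vd = [87, 470, 349, 210]

register lanes = 256/64 = 4
p0[j] = (6+j < 9); true for j=0..2 → 3 lanes set
lane  0: add(0x21,0x36) ⇒ 0x57
lane  1: add(0xd8,0xfe) ⇒ 0x1d6
lane  2: add(0xf4,0x69) ⇒ 0x15d
lane  3: tail/keep ⇒ 0xd2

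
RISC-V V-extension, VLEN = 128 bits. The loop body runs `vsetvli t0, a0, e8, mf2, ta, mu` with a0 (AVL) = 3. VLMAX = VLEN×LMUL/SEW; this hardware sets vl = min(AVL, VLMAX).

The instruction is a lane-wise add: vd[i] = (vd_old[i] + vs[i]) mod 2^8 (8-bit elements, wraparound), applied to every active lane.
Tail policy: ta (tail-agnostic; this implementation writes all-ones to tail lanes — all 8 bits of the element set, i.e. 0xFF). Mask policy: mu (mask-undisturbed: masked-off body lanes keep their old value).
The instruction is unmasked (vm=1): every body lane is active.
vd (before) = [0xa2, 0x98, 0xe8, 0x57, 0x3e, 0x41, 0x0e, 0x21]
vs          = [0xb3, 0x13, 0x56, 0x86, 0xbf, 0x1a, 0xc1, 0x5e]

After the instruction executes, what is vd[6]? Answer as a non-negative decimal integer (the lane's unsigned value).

vd[6] = 255

VLMAX = VLEN×LMUL/SEW = 128×1/2/8 = 8
vl ← min(3, 8) = 3
[0] add(0xa2,0xb3) = 0x55
[1] add(0x98,0x13) = 0xab
[2] add(0xe8,0x56) = 0x3e
[3] tail/ones = 0xff
[4] tail/ones = 0xff
[5] tail/ones = 0xff
[6] tail/ones = 0xff
[7] tail/ones = 0xff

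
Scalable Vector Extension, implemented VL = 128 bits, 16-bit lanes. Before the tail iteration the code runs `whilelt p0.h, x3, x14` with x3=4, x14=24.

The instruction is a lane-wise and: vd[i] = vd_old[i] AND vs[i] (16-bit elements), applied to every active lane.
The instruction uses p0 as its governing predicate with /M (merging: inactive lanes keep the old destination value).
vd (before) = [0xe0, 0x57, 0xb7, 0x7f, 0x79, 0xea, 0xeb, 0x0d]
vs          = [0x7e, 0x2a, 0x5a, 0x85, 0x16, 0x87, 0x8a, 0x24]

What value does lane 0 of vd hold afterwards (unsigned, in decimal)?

128-bit reg / 16-bit elem → 8 lanes
p0[j] = (4+j < 24); true for j=0..7 → 8 lanes set
vd[0] and(0xe0,0x7e) -> 0x60
vd[1] and(0x57,0x2a) -> 0x02
vd[2] and(0xb7,0x5a) -> 0x12
vd[3] and(0x7f,0x85) -> 0x05
vd[4] and(0x79,0x16) -> 0x10
vd[5] and(0xea,0x87) -> 0x82
vd[6] and(0xeb,0x8a) -> 0x8a
vd[7] and(0x0d,0x24) -> 0x04

vd[0] = 96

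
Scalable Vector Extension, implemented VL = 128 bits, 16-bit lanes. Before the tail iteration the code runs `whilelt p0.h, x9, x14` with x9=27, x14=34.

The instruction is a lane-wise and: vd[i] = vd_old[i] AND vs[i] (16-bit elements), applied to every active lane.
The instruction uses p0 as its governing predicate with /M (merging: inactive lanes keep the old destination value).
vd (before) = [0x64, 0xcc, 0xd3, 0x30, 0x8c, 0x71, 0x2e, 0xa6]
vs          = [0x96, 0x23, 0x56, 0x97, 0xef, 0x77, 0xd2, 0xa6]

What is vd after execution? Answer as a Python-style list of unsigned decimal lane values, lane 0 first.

lane count: 128 div 16 = 8
p0[j] = (27+j < 34); true for j=0..6 → 7 lanes set
[0] and(0x64,0x96) = 0x04
[1] and(0xcc,0x23) = 0x00
[2] and(0xd3,0x56) = 0x52
[3] and(0x30,0x97) = 0x10
[4] and(0x8c,0xef) = 0x8c
[5] and(0x71,0x77) = 0x71
[6] and(0x2e,0xd2) = 0x02
[7] tail/keep = 0xa6

vd = [4, 0, 82, 16, 140, 113, 2, 166]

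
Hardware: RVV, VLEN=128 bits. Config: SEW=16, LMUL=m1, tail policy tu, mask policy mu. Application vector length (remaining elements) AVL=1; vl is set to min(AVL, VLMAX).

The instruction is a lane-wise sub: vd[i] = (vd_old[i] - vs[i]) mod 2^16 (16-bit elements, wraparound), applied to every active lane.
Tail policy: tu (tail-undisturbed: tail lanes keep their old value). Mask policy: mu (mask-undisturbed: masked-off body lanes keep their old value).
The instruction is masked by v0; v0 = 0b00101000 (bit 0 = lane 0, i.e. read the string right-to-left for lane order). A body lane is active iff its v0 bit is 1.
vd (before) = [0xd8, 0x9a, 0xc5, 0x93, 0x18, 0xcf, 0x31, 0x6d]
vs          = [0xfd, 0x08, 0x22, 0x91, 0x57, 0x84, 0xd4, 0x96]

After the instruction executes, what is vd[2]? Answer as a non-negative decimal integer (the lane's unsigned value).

VLMAX = (128 × 1) / 16 = 8 lanes
vl = min(AVL, VLMAX) = min(1, 8) = 1
vd[0] mask-off/keep -> 0xd8
vd[1] tail/keep -> 0x9a
vd[2] tail/keep -> 0xc5
vd[3] tail/keep -> 0x93
vd[4] tail/keep -> 0x18
vd[5] tail/keep -> 0xcf
vd[6] tail/keep -> 0x31
vd[7] tail/keep -> 0x6d

vd[2] = 197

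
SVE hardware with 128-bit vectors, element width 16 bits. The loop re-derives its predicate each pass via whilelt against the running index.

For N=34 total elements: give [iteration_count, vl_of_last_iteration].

lane count: 128 div 16 = 8
iterations = ceil(34/8) = 5; final-pass vl = 2

[iterations, last_vl] = [5, 2]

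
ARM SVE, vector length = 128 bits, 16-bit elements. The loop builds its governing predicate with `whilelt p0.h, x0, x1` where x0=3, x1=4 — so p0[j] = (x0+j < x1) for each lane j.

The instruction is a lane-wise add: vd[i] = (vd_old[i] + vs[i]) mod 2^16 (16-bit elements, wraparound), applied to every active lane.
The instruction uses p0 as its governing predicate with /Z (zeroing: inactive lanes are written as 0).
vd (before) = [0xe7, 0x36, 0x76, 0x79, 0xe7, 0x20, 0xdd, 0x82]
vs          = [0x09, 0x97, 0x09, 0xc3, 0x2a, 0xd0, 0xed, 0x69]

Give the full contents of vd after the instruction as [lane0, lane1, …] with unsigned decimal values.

lane count: 128 div 16 = 8
whilelt: lane j active iff 3+j < 4 → j < 1 → 1 active
lane  0: add(0xe7,0x09) ⇒ 0xf0
lane  1: tail/zero ⇒ 0x00
lane  2: tail/zero ⇒ 0x00
lane  3: tail/zero ⇒ 0x00
lane  4: tail/zero ⇒ 0x00
lane  5: tail/zero ⇒ 0x00
lane  6: tail/zero ⇒ 0x00
lane  7: tail/zero ⇒ 0x00

vd = [240, 0, 0, 0, 0, 0, 0, 0]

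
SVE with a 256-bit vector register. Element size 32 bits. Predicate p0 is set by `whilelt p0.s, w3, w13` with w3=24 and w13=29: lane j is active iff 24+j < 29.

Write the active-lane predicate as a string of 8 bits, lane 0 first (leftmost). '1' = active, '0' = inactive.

lane count: 256 div 32 = 8
p0[j] = (24+j < 29); true for j=0..4 → 5 lanes set
bits (lane 0 leftmost): 11111000

predicate = 11111000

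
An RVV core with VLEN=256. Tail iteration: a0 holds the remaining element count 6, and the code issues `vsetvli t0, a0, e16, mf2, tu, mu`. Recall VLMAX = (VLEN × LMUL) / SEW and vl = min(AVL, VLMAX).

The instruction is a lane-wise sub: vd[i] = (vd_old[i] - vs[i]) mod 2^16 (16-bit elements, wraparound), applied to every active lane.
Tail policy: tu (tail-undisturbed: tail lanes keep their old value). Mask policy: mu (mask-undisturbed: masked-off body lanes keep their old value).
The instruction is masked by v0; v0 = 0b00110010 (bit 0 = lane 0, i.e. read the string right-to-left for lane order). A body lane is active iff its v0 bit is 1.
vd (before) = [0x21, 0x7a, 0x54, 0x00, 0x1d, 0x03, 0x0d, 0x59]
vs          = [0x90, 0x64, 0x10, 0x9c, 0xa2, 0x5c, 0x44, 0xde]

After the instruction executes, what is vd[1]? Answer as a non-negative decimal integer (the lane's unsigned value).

vd[1] = 22

VLMAX = VLEN×LMUL/SEW = 256×1/2/16 = 8
vl = min(AVL, VLMAX) = min(6, 8) = 6
lane  0: mask-off/keep ⇒ 0x21
lane  1: sub(0x7a,0x64) ⇒ 0x16
lane  2: mask-off/keep ⇒ 0x54
lane  3: mask-off/keep ⇒ 0x00
lane  4: sub(0x1d,0xa2) ⇒ 0xff7b
lane  5: sub(0x03,0x5c) ⇒ 0xffa7
lane  6: tail/keep ⇒ 0x0d
lane  7: tail/keep ⇒ 0x59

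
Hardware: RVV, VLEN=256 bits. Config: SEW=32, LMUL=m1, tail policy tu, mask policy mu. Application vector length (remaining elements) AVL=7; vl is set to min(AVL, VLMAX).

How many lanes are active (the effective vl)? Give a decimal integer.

VLMAX = (256 × 1) / 32 = 8 lanes
vl ← min(7, 8) = 7

vl = 7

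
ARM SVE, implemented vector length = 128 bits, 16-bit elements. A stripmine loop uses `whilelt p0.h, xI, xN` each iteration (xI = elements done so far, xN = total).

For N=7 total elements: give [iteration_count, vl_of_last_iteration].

[iterations, last_vl] = [1, 7]

128-bit reg / 16-bit elem → 8 lanes
iterations = ceil(7/8) = 1; final-pass vl = 7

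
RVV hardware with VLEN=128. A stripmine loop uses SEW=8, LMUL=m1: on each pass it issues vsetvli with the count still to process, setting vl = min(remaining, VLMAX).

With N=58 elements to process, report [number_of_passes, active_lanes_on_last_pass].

VLMAX = (128 × 1) / 8 = 16 lanes
N=58: ⌈58/16⌉ = 4 iters; last vl = 58 − 3×16 = 10

[iterations, last_vl] = [4, 10]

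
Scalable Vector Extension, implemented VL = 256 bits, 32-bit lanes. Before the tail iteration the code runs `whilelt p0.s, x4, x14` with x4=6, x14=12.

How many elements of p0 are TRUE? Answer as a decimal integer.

vl = 6

256-bit reg / 32-bit elem → 8 lanes
p0[j] = (6+j < 12); true for j=0..5 → 6 lanes set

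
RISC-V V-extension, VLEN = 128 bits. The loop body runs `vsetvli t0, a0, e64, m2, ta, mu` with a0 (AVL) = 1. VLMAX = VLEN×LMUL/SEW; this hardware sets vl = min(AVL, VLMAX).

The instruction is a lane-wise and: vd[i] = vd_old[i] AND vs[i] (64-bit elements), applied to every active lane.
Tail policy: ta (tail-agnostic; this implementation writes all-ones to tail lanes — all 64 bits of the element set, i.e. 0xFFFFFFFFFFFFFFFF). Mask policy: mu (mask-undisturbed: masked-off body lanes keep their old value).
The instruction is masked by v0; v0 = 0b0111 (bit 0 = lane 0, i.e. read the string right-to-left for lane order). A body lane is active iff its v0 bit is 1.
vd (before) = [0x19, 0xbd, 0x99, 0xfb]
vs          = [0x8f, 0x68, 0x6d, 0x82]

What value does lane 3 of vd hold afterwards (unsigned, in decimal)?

vd[3] = 18446744073709551615

VLMAX = VLEN×LMUL/SEW = 128×2/64 = 4
AVL=1 ≤ VLMAX=4, so vl = 1
  i=0: and(0x19,0x8f) → 9
  i=1: tail/ones → 18446744073709551615
  i=2: tail/ones → 18446744073709551615
  i=3: tail/ones → 18446744073709551615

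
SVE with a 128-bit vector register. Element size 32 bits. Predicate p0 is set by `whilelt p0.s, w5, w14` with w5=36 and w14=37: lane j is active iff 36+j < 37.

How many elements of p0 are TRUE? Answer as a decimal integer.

vl = 1

128-bit reg / 32-bit elem → 4 lanes
p0[j] = (36+j < 37); true for j=0..0 → 1 lanes set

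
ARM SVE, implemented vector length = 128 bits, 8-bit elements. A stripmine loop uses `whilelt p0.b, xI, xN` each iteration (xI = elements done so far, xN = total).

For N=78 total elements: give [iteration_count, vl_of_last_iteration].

[iterations, last_vl] = [5, 14]

128-bit reg / 8-bit elem → 16 lanes
N=78: ⌈78/16⌉ = 5 iters; last vl = 78 − 4×16 = 14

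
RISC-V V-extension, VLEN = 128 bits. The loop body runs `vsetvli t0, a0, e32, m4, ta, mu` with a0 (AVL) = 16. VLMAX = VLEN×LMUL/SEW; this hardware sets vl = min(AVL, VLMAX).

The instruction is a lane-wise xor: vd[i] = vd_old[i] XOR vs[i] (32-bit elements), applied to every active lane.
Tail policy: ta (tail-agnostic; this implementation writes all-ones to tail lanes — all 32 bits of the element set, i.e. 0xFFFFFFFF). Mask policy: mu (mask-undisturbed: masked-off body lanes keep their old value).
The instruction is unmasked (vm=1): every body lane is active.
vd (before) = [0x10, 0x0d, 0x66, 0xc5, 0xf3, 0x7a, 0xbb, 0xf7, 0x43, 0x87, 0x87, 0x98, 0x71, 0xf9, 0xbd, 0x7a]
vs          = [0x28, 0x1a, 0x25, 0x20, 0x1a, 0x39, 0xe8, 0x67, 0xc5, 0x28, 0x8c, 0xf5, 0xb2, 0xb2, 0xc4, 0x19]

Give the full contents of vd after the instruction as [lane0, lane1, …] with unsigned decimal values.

VLMAX = (128 × 4) / 32 = 16 lanes
vl ← min(16, 16) = 16
lane  0: xor(0x10,0x28) ⇒ 0x38
lane  1: xor(0x0d,0x1a) ⇒ 0x17
lane  2: xor(0x66,0x25) ⇒ 0x43
lane  3: xor(0xc5,0x20) ⇒ 0xe5
lane  4: xor(0xf3,0x1a) ⇒ 0xe9
lane  5: xor(0x7a,0x39) ⇒ 0x43
lane  6: xor(0xbb,0xe8) ⇒ 0x53
lane  7: xor(0xf7,0x67) ⇒ 0x90
lane  8: xor(0x43,0xc5) ⇒ 0x86
lane  9: xor(0x87,0x28) ⇒ 0xaf
lane 10: xor(0x87,0x8c) ⇒ 0x0b
lane 11: xor(0x98,0xf5) ⇒ 0x6d
lane 12: xor(0x71,0xb2) ⇒ 0xc3
lane 13: xor(0xf9,0xb2) ⇒ 0x4b
lane 14: xor(0xbd,0xc4) ⇒ 0x79
lane 15: xor(0x7a,0x19) ⇒ 0x63

vd = [56, 23, 67, 229, 233, 67, 83, 144, 134, 175, 11, 109, 195, 75, 121, 99]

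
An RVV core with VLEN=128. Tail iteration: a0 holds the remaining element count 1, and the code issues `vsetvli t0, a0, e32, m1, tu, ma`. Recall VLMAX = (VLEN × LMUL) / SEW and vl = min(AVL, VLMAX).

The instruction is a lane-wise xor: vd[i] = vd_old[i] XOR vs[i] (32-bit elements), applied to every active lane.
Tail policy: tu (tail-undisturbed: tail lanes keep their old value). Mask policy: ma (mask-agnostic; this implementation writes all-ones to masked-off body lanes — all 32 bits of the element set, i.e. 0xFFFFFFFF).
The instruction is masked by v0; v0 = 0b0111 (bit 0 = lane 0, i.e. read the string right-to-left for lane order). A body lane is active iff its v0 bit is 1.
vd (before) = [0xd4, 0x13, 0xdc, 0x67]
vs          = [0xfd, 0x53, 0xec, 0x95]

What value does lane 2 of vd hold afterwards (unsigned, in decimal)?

vd[2] = 220

VLMAX = (128 × 1) / 32 = 4 lanes
vl = min(AVL, VLMAX) = min(1, 4) = 1
lane  0: xor(0xd4,0xfd) ⇒ 0x29
lane  1: tail/keep ⇒ 0x13
lane  2: tail/keep ⇒ 0xdc
lane  3: tail/keep ⇒ 0x67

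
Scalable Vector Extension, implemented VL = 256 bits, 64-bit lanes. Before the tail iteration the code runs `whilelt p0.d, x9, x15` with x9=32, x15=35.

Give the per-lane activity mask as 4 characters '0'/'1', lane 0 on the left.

register lanes = 256/64 = 4
active while 32+j < 35, i.e. j ∈ [0,3) capped at 4 ⇒ 3
bits (lane 0 leftmost): 1110

predicate = 1110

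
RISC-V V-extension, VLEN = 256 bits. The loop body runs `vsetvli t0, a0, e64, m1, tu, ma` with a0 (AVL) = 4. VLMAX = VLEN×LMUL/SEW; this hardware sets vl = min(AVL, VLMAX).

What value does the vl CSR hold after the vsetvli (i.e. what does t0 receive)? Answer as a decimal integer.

vl = 4

VLMAX = (256 × 1) / 64 = 4 lanes
vl ← min(4, 4) = 4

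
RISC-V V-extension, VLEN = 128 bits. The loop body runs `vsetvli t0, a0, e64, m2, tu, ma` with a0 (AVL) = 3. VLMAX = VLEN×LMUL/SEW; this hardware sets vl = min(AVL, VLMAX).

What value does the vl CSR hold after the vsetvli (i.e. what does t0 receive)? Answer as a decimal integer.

VLMAX = (128 × 2) / 64 = 4 lanes
vl = min(AVL, VLMAX) = min(3, 4) = 3

vl = 3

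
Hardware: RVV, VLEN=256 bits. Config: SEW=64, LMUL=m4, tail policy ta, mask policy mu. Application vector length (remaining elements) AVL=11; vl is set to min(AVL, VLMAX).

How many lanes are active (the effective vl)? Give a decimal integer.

vl = 11

VLMAX = (256 × 4) / 64 = 16 lanes
vl = min(AVL, VLMAX) = min(11, 16) = 11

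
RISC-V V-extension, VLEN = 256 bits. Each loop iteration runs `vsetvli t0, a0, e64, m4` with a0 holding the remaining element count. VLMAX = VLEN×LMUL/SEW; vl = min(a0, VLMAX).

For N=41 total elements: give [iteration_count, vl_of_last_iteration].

[iterations, last_vl] = [3, 9]

lanes per group: 256·4/64 = 16
N=41: ⌈41/16⌉ = 3 iters; last vl = 41 − 2×16 = 9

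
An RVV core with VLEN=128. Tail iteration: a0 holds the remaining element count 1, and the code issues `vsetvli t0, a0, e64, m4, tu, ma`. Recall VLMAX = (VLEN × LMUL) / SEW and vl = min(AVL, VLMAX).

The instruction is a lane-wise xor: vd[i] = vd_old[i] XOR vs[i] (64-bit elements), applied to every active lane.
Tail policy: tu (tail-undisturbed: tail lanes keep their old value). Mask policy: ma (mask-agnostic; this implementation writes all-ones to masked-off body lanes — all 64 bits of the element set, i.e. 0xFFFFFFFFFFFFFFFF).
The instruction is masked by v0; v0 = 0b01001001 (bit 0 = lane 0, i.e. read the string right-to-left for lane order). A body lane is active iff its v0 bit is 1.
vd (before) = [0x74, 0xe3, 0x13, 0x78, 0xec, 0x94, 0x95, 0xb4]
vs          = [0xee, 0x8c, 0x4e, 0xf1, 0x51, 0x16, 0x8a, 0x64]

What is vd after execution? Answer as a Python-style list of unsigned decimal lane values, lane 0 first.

vd = [154, 227, 19, 120, 236, 148, 149, 180]

lanes per group: 128·4/64 = 8
vl = min(AVL, VLMAX) = min(1, 8) = 1
vd[0] xor(0x74,0xee) -> 0x9a
vd[1] tail/keep -> 0xe3
vd[2] tail/keep -> 0x13
vd[3] tail/keep -> 0x78
vd[4] tail/keep -> 0xec
vd[5] tail/keep -> 0x94
vd[6] tail/keep -> 0x95
vd[7] tail/keep -> 0xb4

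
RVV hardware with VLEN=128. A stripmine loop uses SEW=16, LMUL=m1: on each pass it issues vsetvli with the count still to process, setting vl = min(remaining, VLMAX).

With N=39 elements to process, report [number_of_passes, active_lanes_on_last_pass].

lanes per group: 128·1/16 = 8
N=39: ⌈39/8⌉ = 5 iters; last vl = 39 − 4×8 = 7

[iterations, last_vl] = [5, 7]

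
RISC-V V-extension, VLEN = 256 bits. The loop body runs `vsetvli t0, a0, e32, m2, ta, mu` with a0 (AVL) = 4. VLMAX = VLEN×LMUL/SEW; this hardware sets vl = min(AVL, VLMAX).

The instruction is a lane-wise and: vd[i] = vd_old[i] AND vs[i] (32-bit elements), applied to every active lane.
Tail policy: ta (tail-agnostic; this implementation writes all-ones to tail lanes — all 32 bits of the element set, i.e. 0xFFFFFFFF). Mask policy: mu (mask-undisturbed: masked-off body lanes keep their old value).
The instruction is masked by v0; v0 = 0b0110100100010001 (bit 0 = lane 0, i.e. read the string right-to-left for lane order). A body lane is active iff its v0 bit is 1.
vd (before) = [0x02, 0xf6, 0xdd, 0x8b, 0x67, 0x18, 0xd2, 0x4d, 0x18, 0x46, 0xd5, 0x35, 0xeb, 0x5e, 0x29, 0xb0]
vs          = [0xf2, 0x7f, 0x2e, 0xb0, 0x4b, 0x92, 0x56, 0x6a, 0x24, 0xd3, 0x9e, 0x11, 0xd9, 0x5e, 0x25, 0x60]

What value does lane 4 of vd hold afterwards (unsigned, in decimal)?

vd[4] = 4294967295

VLMAX = (256 × 2) / 32 = 16 lanes
vl = min(AVL, VLMAX) = min(4, 16) = 4
[0] and(0x02,0xf2) = 0x02
[1] mask-off/keep = 0xf6
[2] mask-off/keep = 0xdd
[3] mask-off/keep = 0x8b
[4] tail/ones = 0xffffffff
[5] tail/ones = 0xffffffff
[6] tail/ones = 0xffffffff
[7] tail/ones = 0xffffffff
[8] tail/ones = 0xffffffff
[9] tail/ones = 0xffffffff
[10] tail/ones = 0xffffffff
[11] tail/ones = 0xffffffff
[12] tail/ones = 0xffffffff
[13] tail/ones = 0xffffffff
[14] tail/ones = 0xffffffff
[15] tail/ones = 0xffffffff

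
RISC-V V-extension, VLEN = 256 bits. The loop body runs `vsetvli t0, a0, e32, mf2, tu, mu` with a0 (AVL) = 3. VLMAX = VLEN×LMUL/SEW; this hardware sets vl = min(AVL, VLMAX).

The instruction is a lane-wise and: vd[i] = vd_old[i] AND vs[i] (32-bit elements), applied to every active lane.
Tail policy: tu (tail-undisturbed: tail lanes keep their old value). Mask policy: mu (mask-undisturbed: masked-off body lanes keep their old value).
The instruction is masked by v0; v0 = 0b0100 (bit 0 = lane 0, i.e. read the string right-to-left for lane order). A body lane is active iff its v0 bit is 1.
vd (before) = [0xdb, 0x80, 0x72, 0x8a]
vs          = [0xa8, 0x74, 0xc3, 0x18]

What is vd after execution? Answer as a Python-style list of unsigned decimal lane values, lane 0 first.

VLMAX = VLEN×LMUL/SEW = 256×1/2/32 = 4
vl = min(AVL, VLMAX) = min(3, 4) = 3
[0] mask-off/keep = 0xdb
[1] mask-off/keep = 0x80
[2] and(0x72,0xc3) = 0x42
[3] tail/keep = 0x8a

vd = [219, 128, 66, 138]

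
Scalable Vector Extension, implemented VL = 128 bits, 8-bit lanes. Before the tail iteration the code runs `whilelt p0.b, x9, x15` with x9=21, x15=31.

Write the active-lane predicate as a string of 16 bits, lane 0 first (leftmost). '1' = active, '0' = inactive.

128-bit reg / 8-bit elem → 16 lanes
p0[j] = (21+j < 31); true for j=0..9 → 10 lanes set
bits (lane 0 leftmost): 1111111111000000

predicate = 1111111111000000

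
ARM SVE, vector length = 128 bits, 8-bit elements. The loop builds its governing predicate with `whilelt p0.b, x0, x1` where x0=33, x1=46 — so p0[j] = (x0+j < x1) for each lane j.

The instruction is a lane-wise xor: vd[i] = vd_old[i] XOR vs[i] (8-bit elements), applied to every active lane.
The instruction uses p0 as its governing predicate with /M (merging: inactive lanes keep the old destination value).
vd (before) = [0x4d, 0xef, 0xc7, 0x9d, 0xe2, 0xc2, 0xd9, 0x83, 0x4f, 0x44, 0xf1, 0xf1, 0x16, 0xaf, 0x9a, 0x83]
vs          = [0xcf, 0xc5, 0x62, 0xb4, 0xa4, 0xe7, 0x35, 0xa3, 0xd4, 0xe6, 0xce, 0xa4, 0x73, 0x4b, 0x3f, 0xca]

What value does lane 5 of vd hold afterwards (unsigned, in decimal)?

vd[5] = 37

lane count: 128 div 8 = 16
whilelt: lane j active iff 33+j < 46 → j < 13 → 13 active
  i=0: xor(0x4d,0xcf) → 130
  i=1: xor(0xef,0xc5) → 42
  i=2: xor(0xc7,0x62) → 165
  i=3: xor(0x9d,0xb4) → 41
  i=4: xor(0xe2,0xa4) → 70
  i=5: xor(0xc2,0xe7) → 37
  i=6: xor(0xd9,0x35) → 236
  i=7: xor(0x83,0xa3) → 32
  i=8: xor(0x4f,0xd4) → 155
  i=9: xor(0x44,0xe6) → 162
  i=10: xor(0xf1,0xce) → 63
  i=11: xor(0xf1,0xa4) → 85
  i=12: xor(0x16,0x73) → 101
  i=13: tail/keep → 175
  i=14: tail/keep → 154
  i=15: tail/keep → 131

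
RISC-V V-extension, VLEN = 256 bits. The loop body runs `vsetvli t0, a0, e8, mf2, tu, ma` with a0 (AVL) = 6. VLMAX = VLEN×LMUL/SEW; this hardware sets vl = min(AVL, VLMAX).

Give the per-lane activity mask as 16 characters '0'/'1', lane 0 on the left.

predicate = 1111110000000000

VLMAX = VLEN×LMUL/SEW = 256×1/2/8 = 16
vl ← min(6, 16) = 6
bits (lane 0 leftmost): 1111110000000000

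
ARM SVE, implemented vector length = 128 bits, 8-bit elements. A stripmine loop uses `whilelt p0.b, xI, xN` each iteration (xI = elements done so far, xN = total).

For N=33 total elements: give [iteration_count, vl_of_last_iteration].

[iterations, last_vl] = [3, 1]

lane count: 128 div 8 = 16
N=33: ⌈33/16⌉ = 3 iters; last vl = 33 − 2×16 = 1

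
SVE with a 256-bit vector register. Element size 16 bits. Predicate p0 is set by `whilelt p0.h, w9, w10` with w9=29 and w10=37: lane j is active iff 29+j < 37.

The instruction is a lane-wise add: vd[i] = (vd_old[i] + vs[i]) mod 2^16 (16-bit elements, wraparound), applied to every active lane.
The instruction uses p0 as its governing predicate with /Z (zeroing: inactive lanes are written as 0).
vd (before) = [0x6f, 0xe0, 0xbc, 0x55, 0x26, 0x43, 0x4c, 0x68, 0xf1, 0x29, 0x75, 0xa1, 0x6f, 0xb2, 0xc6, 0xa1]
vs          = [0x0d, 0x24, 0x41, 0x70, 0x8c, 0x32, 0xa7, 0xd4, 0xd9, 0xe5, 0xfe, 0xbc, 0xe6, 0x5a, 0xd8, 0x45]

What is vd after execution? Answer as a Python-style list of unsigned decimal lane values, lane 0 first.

register lanes = 256/16 = 16
p0[j] = (29+j < 37); true for j=0..7 → 8 lanes set
[0] add(0x6f,0x0d) = 0x7c
[1] add(0xe0,0x24) = 0x104
[2] add(0xbc,0x41) = 0xfd
[3] add(0x55,0x70) = 0xc5
[4] add(0x26,0x8c) = 0xb2
[5] add(0x43,0x32) = 0x75
[6] add(0x4c,0xa7) = 0xf3
[7] add(0x68,0xd4) = 0x13c
[8] tail/zero = 0x00
[9] tail/zero = 0x00
[10] tail/zero = 0x00
[11] tail/zero = 0x00
[12] tail/zero = 0x00
[13] tail/zero = 0x00
[14] tail/zero = 0x00
[15] tail/zero = 0x00

vd = [124, 260, 253, 197, 178, 117, 243, 316, 0, 0, 0, 0, 0, 0, 0, 0]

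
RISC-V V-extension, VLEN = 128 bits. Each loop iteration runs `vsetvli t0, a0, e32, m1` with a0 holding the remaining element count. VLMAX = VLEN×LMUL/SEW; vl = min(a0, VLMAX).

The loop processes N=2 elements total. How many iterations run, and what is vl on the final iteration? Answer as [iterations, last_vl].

[iterations, last_vl] = [1, 2]

lanes per group: 128·1/32 = 4
2 elements at 4/iter → 1 passes, remainder 2 on the last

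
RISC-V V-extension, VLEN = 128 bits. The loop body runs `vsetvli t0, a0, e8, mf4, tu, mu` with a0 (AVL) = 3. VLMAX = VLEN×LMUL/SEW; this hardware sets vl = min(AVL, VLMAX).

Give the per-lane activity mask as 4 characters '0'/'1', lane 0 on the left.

VLMAX = VLEN×LMUL/SEW = 128×1/4/8 = 4
AVL=3 ≤ VLMAX=4, so vl = 3
bits (lane 0 leftmost): 1110

predicate = 1110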